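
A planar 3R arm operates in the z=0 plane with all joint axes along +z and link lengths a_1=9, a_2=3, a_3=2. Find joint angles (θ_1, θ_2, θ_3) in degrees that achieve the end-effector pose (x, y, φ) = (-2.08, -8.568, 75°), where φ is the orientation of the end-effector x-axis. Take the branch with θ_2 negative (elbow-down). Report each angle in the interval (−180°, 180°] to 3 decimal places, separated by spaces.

wrist centre = target − a_3·(cos φ, sin φ) = (-2.5976, -10.4999)
cos θ_2 = (116.9946−9²−3²)/(2·9·3) = 0.4999; θ_2 = -60.0066° (elbow-down)
β = atan2(-10.4999,-2.5976) = -103.8958°; ψ = atan2(-2.5982,10.4997) = -13.8992°
θ_1 = β − ψ = -89.9967°
θ_3 = φ − θ_1 − θ_2 = -134.9967° (wrapped to (-180°,180°])

-89.997 -60.007 -134.997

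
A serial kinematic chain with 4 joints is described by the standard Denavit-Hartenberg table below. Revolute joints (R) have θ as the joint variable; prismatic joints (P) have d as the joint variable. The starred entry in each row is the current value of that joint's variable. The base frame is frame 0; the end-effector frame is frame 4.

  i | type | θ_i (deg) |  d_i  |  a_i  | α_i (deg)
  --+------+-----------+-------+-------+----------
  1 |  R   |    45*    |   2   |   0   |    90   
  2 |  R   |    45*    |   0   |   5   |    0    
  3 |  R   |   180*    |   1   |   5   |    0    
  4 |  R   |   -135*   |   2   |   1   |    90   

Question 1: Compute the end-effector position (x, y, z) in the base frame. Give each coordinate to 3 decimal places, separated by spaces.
2.121 -2.121 3.000

after link 1: o_1 = (0.0000, 0.0000, 2.0000)
after link 2: o_2 = (2.5000, 2.5000, 5.5355)
after link 3: o_3 = (0.7071, -0.7071, 2.0000)
after link 4: o_4 = (2.1213, -2.1213, 3.0000)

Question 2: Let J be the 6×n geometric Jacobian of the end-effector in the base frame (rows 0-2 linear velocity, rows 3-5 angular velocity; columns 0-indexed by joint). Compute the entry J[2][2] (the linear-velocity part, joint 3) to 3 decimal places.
axis z_2 = (0.7071,-0.7071,0.0000); lever o_n−o_2 = (-0.3787,-4.6213,-2.5355)
cross product → J_v[:, 2] = (1.7929,1.7929,-3.5355)
J_ω[:, 2] = z_2
entry J[2][2] = -3.5355

-3.536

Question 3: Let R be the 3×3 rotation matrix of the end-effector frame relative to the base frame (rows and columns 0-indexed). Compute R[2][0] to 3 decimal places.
End-effector x-axis (col 0 of R) = (0.0000,0.0000,1.0000)
R[2][0] = 1.0000

1.000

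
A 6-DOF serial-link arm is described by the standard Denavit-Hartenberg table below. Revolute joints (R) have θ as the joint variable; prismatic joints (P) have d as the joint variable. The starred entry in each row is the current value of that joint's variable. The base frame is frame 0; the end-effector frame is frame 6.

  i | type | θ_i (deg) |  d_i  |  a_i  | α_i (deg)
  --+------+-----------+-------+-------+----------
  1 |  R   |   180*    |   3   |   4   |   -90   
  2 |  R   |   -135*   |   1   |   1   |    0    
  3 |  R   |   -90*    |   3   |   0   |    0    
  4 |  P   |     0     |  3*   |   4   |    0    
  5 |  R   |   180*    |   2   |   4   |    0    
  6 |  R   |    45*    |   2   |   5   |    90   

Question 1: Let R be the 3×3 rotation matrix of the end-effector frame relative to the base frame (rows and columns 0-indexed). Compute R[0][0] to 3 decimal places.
End-effector x-axis (col 0 of R) = (-1.0000,0.0000,0.0000)
R[0][0] = -1.0000

-1.000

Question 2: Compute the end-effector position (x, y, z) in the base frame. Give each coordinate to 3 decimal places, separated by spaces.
-8.293 -11.000 3.707

after link 1: o_1 = (-4.0000, 0.0000, 3.0000)
after link 2: o_2 = (-3.2929, -1.0000, 3.7071)
after link 3: o_3 = (-3.2929, -4.0000, 3.7071)
after link 4: o_4 = (-0.4645, -7.0000, 0.8787)
after link 5: o_5 = (-3.2929, -9.0000, 3.7071)
after link 6: o_6 = (-8.2929, -11.0000, 3.7071)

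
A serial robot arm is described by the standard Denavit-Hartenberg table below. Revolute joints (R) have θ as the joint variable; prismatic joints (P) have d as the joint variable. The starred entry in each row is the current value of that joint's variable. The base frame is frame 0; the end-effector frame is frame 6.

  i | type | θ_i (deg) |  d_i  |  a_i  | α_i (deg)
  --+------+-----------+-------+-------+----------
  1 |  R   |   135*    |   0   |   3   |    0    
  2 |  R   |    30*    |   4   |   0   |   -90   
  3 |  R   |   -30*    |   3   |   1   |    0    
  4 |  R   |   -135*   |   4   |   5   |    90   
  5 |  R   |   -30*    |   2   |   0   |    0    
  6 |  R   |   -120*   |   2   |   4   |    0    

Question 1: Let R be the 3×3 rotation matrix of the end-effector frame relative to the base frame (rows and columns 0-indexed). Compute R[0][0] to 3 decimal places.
End-effector x-axis (col 0 of R) = (-0.6786,0.6995,-0.2241)
R[0][0] = -0.6786

-0.679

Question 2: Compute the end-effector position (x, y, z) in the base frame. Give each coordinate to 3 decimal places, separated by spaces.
after link 1: o_1 = (-2.1213, 2.1213, 0.0000)
after link 2: o_2 = (-2.1213, 2.1213, 4.0000)
after link 3: o_3 = (-3.7343, -0.5523, 4.5000)
after link 4: o_4 = (-0.1045, -5.6660, 5.7941)
after link 5: o_5 = (0.3955, -5.8000, 3.8622)
after link 6: o_6 = (-1.8189, -3.1361, 1.0338)

-1.819 -3.136 1.034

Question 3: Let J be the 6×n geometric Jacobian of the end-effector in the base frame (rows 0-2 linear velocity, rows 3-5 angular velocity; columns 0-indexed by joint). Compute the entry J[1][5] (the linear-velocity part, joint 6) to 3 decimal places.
2.846

axis z_5 = (0.2500,-0.0670,-0.9659); lever o_n−o_5 = (-2.2144,2.6639,-2.8284)
cross product → J_v[:, 5] = (2.7626,2.8461,0.5176)
J_ω[:, 5] = z_5
entry J[1][5] = 2.8461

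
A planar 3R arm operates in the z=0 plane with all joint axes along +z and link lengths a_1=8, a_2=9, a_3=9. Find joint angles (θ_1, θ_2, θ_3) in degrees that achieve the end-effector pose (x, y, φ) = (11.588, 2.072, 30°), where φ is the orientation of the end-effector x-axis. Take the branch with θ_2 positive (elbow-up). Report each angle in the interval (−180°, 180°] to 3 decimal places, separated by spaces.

-120.004 150.004 0.001

wrist centre = target − a_3·(cos φ, sin φ) = (3.7938, -2.4280)
cos θ_2 = (20.2879−8²−9²)/(2·8·9) = -0.8661; θ_2 = 150.0035° (elbow-up)
β = atan2(-2.4280,3.7938) = -32.6191°; ψ = atan2(4.4995,0.2055) = 87.3851°
θ_1 = β − ψ = -120.0042°
θ_3 = φ − θ_1 − θ_2 = 0.0007° (wrapped to (-180°,180°])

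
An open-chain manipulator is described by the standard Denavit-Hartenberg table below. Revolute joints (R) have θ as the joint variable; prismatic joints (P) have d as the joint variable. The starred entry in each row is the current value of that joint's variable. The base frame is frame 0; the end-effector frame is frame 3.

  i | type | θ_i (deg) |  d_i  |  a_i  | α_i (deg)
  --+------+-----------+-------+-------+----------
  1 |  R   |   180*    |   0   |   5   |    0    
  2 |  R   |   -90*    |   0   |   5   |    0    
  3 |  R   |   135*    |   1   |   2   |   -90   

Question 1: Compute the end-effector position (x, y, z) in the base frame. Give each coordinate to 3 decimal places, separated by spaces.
after link 1: o_1 = (-5.0000, 0.0000, 0.0000)
after link 2: o_2 = (-5.0000, 5.0000, 0.0000)
after link 3: o_3 = (-6.4142, 3.5858, 1.0000)

-6.414 3.586 1.000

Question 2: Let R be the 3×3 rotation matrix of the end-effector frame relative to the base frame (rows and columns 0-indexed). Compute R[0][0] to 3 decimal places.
End-effector x-axis (col 0 of R) = (-0.7071,-0.7071,0.0000)
R[0][0] = -0.7071

-0.707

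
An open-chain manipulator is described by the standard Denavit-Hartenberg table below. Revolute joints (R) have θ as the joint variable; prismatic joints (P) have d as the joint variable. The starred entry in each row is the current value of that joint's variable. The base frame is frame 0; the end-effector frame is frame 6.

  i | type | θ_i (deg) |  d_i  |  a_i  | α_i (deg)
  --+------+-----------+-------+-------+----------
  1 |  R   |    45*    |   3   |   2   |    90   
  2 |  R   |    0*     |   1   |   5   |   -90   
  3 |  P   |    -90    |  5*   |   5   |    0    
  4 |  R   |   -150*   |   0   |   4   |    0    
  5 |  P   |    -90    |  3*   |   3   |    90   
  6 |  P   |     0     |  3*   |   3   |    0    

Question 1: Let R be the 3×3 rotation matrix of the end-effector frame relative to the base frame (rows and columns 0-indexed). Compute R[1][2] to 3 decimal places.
End-effector z-axis (col 2 of R) = (0.9659,-0.2588,0.0000)
R[1][2] = -0.2588

-0.259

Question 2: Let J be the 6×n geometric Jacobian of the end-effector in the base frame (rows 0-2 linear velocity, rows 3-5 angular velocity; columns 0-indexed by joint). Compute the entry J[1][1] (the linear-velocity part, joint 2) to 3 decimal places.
axis z_1 = (0.7071,-0.7071,0.0000); lever o_n−o_1 = (8.3652,5.3473,8.0000)
cross product → J_v[:, 1] = (-5.6569,-5.6569,9.6962)
J_ω[:, 1] = z_1
entry J[1][1] = -5.6569

-5.657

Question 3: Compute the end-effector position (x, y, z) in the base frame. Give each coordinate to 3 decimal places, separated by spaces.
after link 1: o_1 = (1.4142, 1.4142, 3.0000)
after link 2: o_2 = (5.6569, 4.2426, 3.0000)
after link 3: o_3 = (9.1924, 0.7071, 8.0000)
after link 4: o_4 = (5.3287, 1.7424, 8.0000)
after link 5: o_5 = (6.1051, 4.6402, 11.0000)
after link 6: o_6 = (9.7794, 6.7615, 11.0000)

9.779 6.761 11.000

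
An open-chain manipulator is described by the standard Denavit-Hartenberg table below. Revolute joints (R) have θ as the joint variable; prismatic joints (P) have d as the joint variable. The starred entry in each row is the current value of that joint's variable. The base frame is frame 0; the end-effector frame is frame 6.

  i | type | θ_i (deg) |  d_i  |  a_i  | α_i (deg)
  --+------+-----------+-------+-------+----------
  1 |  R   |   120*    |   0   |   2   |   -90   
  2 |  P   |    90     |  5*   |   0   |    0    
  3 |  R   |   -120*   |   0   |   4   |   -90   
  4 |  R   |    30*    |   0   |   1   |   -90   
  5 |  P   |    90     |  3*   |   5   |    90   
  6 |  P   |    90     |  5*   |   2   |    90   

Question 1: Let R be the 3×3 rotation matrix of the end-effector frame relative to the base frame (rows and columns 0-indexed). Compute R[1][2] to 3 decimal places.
-0.433

End-effector z-axis (col 2 of R) = (0.2500,-0.4330,0.8660)
R[1][2] = -0.4330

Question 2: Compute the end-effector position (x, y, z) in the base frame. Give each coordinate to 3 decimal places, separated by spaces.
-0.632 5.754 7.678

after link 1: o_1 = (-1.0000, 1.7321, 0.0000)
after link 2: o_2 = (-5.3301, -0.7679, 0.0000)
after link 3: o_3 = (-7.0622, 2.2321, 2.0000)
after link 4: o_4 = (-7.0042, 3.1316, 2.4330)
after link 5: o_5 = (-2.8546, 1.1405, 6.0131)
after link 6: o_6 = (-0.6316, 5.7542, 7.6782)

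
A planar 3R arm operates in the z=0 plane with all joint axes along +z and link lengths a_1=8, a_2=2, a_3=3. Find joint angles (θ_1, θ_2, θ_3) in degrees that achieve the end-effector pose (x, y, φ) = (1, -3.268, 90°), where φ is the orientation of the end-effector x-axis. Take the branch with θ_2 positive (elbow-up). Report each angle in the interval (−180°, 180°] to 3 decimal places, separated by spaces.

-90.001 149.998 30.003

wrist centre = target − a_3·(cos φ, sin φ) = (1.0000, -6.2680)
cos θ_2 = (40.2878−8²−2²)/(2·8·2) = -0.8660; θ_2 = 149.9977° (elbow-up)
β = atan2(-6.2680,1.0000) = -80.9354°; ψ = atan2(1.0001,6.2680) = 9.0652°
θ_1 = β − ψ = -90.0006°
θ_3 = φ − θ_1 − θ_2 = 30.0029° (wrapped to (-180°,180°])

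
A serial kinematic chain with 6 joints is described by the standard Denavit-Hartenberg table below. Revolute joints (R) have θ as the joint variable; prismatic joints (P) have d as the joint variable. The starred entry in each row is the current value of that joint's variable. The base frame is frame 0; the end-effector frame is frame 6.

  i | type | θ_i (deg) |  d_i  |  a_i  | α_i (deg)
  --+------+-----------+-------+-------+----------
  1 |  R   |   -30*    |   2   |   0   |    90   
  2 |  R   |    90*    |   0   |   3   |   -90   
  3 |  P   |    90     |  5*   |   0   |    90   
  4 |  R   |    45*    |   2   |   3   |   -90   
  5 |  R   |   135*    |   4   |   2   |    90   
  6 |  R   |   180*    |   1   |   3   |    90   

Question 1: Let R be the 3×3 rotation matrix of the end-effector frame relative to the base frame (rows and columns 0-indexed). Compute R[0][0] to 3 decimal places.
-0.183

End-effector x-axis (col 0 of R) = (-0.1830,0.6830,0.7071)
R[0][0] = -0.1830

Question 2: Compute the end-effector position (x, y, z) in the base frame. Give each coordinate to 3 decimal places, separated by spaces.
-9.336 5.729 7.000

after link 1: o_1 = (0.0000, 0.0000, 2.0000)
after link 2: o_2 = (0.0000, 0.0000, 5.0000)
after link 3: o_3 = (-4.3301, 2.5000, 5.0000)
after link 4: o_4 = (-5.1066, 5.3978, 7.0000)
after link 5: o_5 = (-8.6043, 2.9965, 5.5858)
after link 6: o_6 = (-9.3363, 5.7285, 7.0000)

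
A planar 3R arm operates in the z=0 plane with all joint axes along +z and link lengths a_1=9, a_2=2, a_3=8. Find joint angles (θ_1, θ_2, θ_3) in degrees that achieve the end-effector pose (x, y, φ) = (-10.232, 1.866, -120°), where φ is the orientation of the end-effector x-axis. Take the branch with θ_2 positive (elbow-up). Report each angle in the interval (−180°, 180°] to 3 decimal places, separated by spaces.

wrist centre = target − a_3·(cos φ, sin φ) = (-6.2320, 8.7942)
cos θ_2 = (116.1758−9²−2²)/(2·9·2) = 0.8660; θ_2 = 30.0034° (elbow-up)
β = atan2(8.7942,-6.2320) = 125.3232°; ψ = atan2(1.0001,10.7320) = 5.3240°
θ_1 = β − ψ = 119.9993°
θ_3 = φ − θ_1 − θ_2 = 89.9973° (wrapped to (-180°,180°])

119.999 30.003 89.997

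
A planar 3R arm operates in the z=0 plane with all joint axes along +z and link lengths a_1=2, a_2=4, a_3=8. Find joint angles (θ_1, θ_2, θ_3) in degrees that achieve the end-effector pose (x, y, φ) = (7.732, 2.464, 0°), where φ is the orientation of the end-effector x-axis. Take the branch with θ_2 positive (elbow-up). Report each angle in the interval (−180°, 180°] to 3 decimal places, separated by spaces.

wrist centre = target − a_3·(cos φ, sin φ) = (-0.2680, 2.4640)
cos θ_2 = (6.1431−2²−4²)/(2·2·4) = -0.8661; θ_2 = 150.0034° (elbow-up)
β = atan2(2.4640,-0.2680) = 96.2074°; ψ = atan2(1.9998,-1.4642) = 126.2110°
θ_1 = β − ψ = -30.0036°
θ_3 = φ − θ_1 − θ_2 = -119.9998° (wrapped to (-180°,180°])

-30.004 150.003 -120.000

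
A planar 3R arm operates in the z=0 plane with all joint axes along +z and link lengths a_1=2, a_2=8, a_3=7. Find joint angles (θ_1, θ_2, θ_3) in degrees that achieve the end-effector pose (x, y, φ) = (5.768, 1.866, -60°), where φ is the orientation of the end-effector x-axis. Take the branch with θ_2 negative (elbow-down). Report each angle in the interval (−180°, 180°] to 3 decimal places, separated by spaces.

150.000 -90.000 -120.000

wrist centre = target − a_3·(cos φ, sin φ) = (2.2680, 7.9282)
cos θ_2 = (67.9998−2²−8²)/(2·2·8) = -0.0000; θ_2 = -90.0003° (elbow-down)
β = atan2(7.9282,2.2680) = 74.0359°; ψ = atan2(-8.0000,2.0000) = -75.9640°
θ_1 = β − ψ = 149.9999°
θ_3 = φ − θ_1 − θ_2 = -119.9996° (wrapped to (-180°,180°])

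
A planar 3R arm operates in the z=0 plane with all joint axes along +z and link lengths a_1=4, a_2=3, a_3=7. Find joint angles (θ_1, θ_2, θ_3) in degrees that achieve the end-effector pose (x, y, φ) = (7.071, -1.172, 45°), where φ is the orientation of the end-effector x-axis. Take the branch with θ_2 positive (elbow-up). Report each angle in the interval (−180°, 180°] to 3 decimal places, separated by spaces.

-89.995 44.983 90.012

wrist centre = target − a_3·(cos φ, sin φ) = (2.1213, -6.1217)
cos θ_2 = (41.9755−4²−3²)/(2·4·3) = 0.7073; θ_2 = 44.9833° (elbow-up)
β = atan2(-6.1217,2.1213) = -70.8882°; ψ = atan2(2.1207,6.1219) = 19.1066°
θ_1 = β − ψ = -89.9949°
θ_3 = φ − θ_1 − θ_2 = 90.0115° (wrapped to (-180°,180°])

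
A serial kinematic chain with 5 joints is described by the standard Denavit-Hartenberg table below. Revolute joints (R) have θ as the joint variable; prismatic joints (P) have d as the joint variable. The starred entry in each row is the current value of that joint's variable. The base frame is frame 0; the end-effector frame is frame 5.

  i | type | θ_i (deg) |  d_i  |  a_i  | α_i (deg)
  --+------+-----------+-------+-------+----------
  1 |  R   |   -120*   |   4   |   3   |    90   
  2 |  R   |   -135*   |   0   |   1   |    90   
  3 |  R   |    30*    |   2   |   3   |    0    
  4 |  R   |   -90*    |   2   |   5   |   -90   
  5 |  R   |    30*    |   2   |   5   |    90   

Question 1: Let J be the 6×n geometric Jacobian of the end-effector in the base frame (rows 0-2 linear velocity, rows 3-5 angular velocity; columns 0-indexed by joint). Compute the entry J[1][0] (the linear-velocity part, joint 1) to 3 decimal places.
7.397

axis z_0 = ẑ; lever o_n−o_0 = (7.3967,1.6512,-2.0070)
cross product → J_v[:, 0] = (-1.6512,7.3967,0.0000)
J_ω[:, 0] = z_0
entry J[1][0] = 7.3967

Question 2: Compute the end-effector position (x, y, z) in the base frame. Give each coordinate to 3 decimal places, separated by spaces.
after link 1: o_1 = (-1.5000, -2.5981, 4.0000)
after link 2: o_2 = (-1.1464, -1.9857, 3.2929)
after link 3: o_3 = (-0.8198, 1.5800, 2.8700)
after link 4: o_4 = (4.5212, 2.1706, 2.5164)
after link 5: o_5 = (7.3967, 1.6512, -2.0070)

7.397 1.651 -2.007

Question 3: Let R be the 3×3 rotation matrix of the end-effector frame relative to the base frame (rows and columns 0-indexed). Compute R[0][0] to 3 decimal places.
0.626

End-effector x-axis (col 0 of R) = (0.6258,-0.4160,-0.6597)
R[0][0] = 0.6258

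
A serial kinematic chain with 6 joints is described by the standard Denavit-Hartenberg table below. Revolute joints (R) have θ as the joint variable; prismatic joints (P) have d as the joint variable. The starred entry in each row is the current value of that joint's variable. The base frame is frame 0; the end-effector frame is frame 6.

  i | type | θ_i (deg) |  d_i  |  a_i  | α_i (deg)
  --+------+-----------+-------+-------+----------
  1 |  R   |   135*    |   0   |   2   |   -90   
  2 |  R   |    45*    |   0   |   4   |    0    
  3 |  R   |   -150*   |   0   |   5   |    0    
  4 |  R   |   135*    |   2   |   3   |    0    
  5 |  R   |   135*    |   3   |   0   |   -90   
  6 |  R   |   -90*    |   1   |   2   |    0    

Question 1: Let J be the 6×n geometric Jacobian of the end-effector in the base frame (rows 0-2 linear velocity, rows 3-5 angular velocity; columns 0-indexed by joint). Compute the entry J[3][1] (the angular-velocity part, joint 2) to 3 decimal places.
-0.707

axis z_1 = (-0.7071,-0.7071,0.0000); lever o_n−o_1 = (-7.6888,-2.2107,1.4671)
cross product → J_v[:, 1] = (-1.0374,1.0374,-3.8736)
J_ω[:, 1] = z_1
entry J[3][1] = -0.7071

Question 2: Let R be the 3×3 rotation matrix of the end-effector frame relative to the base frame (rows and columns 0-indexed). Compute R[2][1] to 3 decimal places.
End-effector y-axis (col 1 of R) = (0.6830,-0.6830,-0.2588)
R[2][1] = -0.2588

-0.259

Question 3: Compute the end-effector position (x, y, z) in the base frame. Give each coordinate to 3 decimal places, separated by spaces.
after link 1: o_1 = (-1.4142, 1.4142, 0.0000)
after link 2: o_2 = (-3.4142, 3.4142, -2.8284)
after link 3: o_3 = (-2.4992, 2.4992, 2.0012)
after link 4: o_4 = (-5.7505, 2.9221, 0.5012)
after link 5: o_5 = (-7.8718, 0.8007, 0.5012)
after link 6: o_6 = (-9.1030, -0.7965, 1.4671)

-9.103 -0.796 1.467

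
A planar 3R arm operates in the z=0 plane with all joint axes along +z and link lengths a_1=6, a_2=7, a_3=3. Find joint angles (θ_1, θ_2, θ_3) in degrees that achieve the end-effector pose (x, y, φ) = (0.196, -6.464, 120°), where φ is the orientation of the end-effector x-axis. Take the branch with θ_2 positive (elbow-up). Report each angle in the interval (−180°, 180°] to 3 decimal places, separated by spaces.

-128.799 90.002 158.798

wrist centre = target − a_3·(cos φ, sin φ) = (1.6960, -9.0621)
cos θ_2 = (84.9976−6²−7²)/(2·6·7) = -0.0000; θ_2 = 90.0016° (elbow-up)
β = atan2(-9.0621,1.6960) = -79.3995°; ψ = atan2(7.0000,5.9998) = 49.3996°
θ_1 = β − ψ = -128.7992°
θ_3 = φ − θ_1 − θ_2 = 158.7975° (wrapped to (-180°,180°])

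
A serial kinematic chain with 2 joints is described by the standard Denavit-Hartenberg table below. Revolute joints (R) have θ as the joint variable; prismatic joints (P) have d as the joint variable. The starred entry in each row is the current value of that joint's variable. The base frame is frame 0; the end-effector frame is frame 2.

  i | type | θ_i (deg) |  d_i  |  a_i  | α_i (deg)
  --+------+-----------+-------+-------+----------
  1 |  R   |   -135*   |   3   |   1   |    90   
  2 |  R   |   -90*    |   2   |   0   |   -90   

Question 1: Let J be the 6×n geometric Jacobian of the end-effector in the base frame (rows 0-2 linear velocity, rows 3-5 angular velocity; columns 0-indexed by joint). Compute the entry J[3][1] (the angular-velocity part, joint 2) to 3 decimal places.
-0.707

axis z_1 = (-0.7071,0.7071,0.0000); lever o_n−o_1 = (-1.4142,1.4142,0.0000)
cross product → J_v[:, 1] = (-0.0000,-0.0000,0.0000)
J_ω[:, 1] = z_1
entry J[3][1] = -0.7071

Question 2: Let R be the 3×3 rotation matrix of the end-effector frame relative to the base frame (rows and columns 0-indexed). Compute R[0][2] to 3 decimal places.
End-effector z-axis (col 2 of R) = (-0.7071,-0.7071,0.0000)
R[0][2] = -0.7071

-0.707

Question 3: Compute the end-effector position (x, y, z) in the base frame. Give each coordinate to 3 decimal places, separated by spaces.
-2.121 0.707 3.000

after link 1: o_1 = (-0.7071, -0.7071, 3.0000)
after link 2: o_2 = (-2.1213, 0.7071, 3.0000)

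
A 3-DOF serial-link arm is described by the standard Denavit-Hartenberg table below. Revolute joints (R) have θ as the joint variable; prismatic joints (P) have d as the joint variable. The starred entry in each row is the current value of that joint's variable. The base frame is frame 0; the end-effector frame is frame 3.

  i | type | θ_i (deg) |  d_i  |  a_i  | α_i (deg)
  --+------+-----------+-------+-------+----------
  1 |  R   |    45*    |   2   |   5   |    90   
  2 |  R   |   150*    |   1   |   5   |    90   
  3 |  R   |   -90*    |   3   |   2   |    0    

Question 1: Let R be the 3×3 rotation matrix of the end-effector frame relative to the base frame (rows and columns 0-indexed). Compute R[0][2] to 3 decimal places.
End-effector z-axis (col 2 of R) = (0.3536,0.3536,0.8660)
R[0][2] = 0.3536

0.354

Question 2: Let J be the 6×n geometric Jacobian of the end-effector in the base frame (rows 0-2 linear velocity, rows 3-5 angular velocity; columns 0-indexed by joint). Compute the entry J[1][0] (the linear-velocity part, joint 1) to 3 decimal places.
axis z_0 = ẑ; lever o_n−o_0 = (0.8272,2.2414,7.0981)
cross product → J_v[:, 0] = (-2.2414,0.8272,0.0000)
J_ω[:, 0] = z_0
entry J[1][0] = 0.8272

0.827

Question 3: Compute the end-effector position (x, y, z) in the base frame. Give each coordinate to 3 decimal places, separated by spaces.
after link 1: o_1 = (3.5355, 3.5355, 2.0000)
after link 2: o_2 = (1.1808, -0.2334, 4.5000)
after link 3: o_3 = (0.8272, 2.2414, 7.0981)

0.827 2.241 7.098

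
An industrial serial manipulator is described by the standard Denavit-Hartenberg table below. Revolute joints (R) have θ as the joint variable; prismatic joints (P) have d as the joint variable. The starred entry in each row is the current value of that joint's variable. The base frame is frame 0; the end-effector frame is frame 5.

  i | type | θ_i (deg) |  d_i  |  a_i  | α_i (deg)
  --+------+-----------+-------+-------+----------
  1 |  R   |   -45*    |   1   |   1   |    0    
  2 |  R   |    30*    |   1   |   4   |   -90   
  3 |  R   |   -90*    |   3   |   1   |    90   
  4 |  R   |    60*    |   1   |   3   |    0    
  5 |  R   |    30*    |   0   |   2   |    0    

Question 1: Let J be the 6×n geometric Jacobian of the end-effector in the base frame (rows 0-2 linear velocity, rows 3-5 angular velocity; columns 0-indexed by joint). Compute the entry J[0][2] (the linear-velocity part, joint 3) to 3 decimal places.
axis z_2 = (0.2588,0.9659,0.0000); lever o_n−o_2 = (1.0006,7.5980,2.5000)
cross product → J_v[:, 2] = (2.4148,-0.6470,1.0000)
J_ω[:, 2] = z_2
entry J[0][2] = 2.4148

2.415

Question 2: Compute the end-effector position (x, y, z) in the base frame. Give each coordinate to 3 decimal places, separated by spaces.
after link 1: o_1 = (0.7071, -0.7071, 1.0000)
after link 2: o_2 = (4.5708, -1.7424, 2.0000)
after link 3: o_3 = (5.3473, 1.1554, 3.0000)
after link 4: o_4 = (5.0538, 3.9238, 4.5000)
after link 5: o_5 = (5.5714, 5.8556, 4.5000)

5.571 5.856 4.500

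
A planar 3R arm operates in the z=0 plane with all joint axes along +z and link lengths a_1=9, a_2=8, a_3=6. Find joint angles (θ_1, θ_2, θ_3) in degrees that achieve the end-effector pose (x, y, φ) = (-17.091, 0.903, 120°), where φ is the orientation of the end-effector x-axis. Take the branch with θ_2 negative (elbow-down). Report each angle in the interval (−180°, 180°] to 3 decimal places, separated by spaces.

wrist centre = target − a_3·(cos φ, sin φ) = (-14.0910, -4.2932)
cos θ_2 = (216.9874−9²−8²)/(2·9·8) = 0.4999; θ_2 = -60.0058° (elbow-down)
β = atan2(-4.2932,-14.0910) = -163.0554°; ψ = atan2(-6.9286,12.9993) = -28.0575°
θ_1 = β − ψ = -134.9979°
θ_3 = φ − θ_1 − θ_2 = -44.9964° (wrapped to (-180°,180°])

-134.998 -60.006 -44.996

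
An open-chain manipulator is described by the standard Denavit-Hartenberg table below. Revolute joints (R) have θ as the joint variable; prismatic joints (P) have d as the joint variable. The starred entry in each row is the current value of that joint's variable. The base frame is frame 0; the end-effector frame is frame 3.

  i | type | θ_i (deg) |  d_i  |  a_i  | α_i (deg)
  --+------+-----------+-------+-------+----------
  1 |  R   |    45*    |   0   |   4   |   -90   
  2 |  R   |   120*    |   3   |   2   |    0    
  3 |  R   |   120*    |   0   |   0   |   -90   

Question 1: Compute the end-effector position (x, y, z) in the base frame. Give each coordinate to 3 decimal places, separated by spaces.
after link 1: o_1 = (2.8284, 2.8284, 0.0000)
after link 2: o_2 = (0.0000, 4.2426, -1.7321)
after link 3: o_3 = (0.0000, 4.2426, -1.7321)

0.000 4.243 -1.732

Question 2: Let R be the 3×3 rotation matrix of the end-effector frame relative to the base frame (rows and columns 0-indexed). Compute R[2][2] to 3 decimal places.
0.500

End-effector z-axis (col 2 of R) = (0.6124,0.6124,0.5000)
R[2][2] = 0.5000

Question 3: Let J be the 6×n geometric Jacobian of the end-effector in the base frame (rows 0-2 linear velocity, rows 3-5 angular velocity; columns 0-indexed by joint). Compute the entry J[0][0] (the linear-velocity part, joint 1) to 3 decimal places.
-4.243

axis z_0 = ẑ; lever o_n−o_0 = (0.0000,4.2426,-1.7321)
cross product → J_v[:, 0] = (-4.2426,0.0000,0.0000)
J_ω[:, 0] = z_0
entry J[0][0] = -4.2426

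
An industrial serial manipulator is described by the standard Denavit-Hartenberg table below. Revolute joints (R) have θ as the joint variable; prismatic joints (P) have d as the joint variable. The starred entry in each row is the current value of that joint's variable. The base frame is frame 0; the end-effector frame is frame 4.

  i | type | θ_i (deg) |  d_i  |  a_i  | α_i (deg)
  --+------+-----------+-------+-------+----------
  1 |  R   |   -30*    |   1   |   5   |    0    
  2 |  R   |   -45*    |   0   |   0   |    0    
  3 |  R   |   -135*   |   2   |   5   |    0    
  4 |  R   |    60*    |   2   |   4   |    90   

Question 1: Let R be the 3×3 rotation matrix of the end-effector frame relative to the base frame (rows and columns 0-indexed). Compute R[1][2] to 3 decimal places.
0.866

End-effector z-axis (col 2 of R) = (-0.5000,0.8660,0.0000)
R[1][2] = 0.8660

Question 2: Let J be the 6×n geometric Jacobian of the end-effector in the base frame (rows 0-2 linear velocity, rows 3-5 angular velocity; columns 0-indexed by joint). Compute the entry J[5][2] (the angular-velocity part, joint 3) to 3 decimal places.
1.000

axis z_2 = (0.0000,0.0000,1.0000); lever o_n−o_2 = (-7.7942,0.5000,4.0000)
cross product → J_v[:, 2] = (-0.5000,-7.7942,0.0000)
J_ω[:, 2] = z_2
entry J[5][2] = 1.0000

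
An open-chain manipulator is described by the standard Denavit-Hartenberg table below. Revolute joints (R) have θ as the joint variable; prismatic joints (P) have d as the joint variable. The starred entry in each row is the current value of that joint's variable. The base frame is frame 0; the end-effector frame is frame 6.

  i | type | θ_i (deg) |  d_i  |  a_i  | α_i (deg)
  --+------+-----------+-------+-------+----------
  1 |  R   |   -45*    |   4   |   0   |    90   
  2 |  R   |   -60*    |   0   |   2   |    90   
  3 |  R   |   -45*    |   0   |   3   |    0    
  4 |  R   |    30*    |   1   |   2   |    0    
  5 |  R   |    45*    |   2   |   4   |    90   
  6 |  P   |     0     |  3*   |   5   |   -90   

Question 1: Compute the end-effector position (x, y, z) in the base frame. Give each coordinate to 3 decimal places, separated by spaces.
4.110 -3.068 -10.791

after link 1: o_1 = (0.0000, 0.0000, 4.0000)
after link 2: o_2 = (0.7071, -0.7071, 2.2679)
after link 3: o_3 = (2.9571, 0.0429, 0.4308)
after link 4: o_4 = (3.3938, 0.3383, -1.7422)
after link 5: o_5 = (1.9796, -1.0759, -5.7422)
after link 6: o_6 = (4.1102, -3.0678, -10.7912)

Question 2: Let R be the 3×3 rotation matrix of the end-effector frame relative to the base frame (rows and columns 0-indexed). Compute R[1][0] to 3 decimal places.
-0.660

End-effector x-axis (col 0 of R) = (-0.0474,-0.6597,-0.7500)
R[1][0] = -0.6597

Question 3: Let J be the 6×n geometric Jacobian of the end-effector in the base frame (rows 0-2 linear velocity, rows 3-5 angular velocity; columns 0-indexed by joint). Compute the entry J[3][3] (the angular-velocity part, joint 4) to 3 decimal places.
axis z_3 = (-0.6124,0.6124,-0.5000); lever o_n−o_3 = (1.1531,-3.1107,-11.2221)
cross product → J_v[:, 3] = (-8.4275,-7.4486,1.1988)
J_ω[:, 3] = z_3
entry J[3][3] = -0.6124

-0.612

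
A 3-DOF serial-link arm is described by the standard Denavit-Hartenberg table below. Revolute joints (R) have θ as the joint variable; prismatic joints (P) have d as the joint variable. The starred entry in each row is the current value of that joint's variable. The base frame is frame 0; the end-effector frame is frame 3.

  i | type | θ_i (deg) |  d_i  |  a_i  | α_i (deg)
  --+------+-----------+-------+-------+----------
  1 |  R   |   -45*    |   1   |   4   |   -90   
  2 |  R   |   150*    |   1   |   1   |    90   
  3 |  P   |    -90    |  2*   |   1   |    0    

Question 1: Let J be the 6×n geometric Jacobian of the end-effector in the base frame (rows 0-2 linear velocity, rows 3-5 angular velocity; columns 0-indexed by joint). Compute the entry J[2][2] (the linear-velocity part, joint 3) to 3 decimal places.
prismatic axis z_2 = (0.3536,-0.3536,-0.8660)
J_v[:, 2] = z_2; J_ω[:, 2] = (0,0,0)
entry J[2][2] = -0.8660

-0.866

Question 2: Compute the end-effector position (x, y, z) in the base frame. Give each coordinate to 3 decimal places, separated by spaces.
2.923 -2.923 -1.232

after link 1: o_1 = (2.8284, -2.8284, 1.0000)
after link 2: o_2 = (2.9232, -1.5089, 0.5000)
after link 3: o_3 = (2.9232, -2.9232, -1.2321)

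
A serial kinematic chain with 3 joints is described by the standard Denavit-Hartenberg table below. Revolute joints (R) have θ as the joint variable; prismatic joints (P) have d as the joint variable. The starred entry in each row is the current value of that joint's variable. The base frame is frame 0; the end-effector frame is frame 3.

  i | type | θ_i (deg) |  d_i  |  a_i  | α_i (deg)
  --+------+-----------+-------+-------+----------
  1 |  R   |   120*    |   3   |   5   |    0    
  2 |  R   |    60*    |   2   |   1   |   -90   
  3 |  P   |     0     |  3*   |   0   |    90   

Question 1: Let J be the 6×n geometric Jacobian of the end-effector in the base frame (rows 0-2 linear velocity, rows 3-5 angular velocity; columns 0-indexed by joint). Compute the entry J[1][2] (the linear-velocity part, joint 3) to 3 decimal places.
prismatic axis z_2 = (-0.0000,-1.0000,0.0000)
J_v[:, 2] = z_2; J_ω[:, 2] = (0,0,0)
entry J[1][2] = -1.0000

-1.000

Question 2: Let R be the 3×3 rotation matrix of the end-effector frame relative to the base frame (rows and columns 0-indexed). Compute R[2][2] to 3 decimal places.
1.000

End-effector z-axis (col 2 of R) = (0.0000,-0.0000,1.0000)
R[2][2] = 1.0000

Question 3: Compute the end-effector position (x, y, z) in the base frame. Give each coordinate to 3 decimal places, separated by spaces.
-3.500 1.330 5.000

after link 1: o_1 = (-2.5000, 4.3301, 3.0000)
after link 2: o_2 = (-3.5000, 4.3301, 5.0000)
after link 3: o_3 = (-3.5000, 1.3301, 5.0000)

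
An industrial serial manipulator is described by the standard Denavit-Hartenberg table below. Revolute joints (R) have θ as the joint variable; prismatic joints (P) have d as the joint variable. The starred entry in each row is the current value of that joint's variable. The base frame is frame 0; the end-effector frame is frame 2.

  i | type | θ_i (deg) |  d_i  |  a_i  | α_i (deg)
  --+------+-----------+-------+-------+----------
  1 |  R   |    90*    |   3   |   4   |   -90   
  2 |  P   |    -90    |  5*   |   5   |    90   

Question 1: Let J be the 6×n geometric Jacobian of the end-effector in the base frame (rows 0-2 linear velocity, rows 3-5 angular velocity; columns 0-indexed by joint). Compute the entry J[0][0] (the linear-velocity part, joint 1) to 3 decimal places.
axis z_0 = ẑ; lever o_n−o_0 = (-5.0000,4.0000,8.0000)
cross product → J_v[:, 0] = (-4.0000,-5.0000,0.0000)
J_ω[:, 0] = z_0
entry J[0][0] = -4.0000

-4.000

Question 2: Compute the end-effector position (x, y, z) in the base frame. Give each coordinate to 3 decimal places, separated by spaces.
after link 1: o_1 = (0.0000, 4.0000, 3.0000)
after link 2: o_2 = (-5.0000, 4.0000, 8.0000)

-5.000 4.000 8.000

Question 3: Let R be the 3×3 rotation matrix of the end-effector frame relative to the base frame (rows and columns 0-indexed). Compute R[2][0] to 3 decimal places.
End-effector x-axis (col 0 of R) = (0.0000,0.0000,1.0000)
R[2][0] = 1.0000

1.000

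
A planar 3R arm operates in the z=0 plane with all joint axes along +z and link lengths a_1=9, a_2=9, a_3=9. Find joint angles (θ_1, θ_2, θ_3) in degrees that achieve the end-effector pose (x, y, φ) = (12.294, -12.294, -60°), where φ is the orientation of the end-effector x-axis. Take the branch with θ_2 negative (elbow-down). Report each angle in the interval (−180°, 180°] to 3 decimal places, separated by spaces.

wrist centre = target − a_3·(cos φ, sin φ) = (7.7940, -4.4998)
cos θ_2 = (80.9944−9²−9²)/(2·9·9) = -0.5000; θ_2 = -120.0023° (elbow-down)
β = atan2(-4.4998,7.7940) = -29.9995°; ψ = atan2(-7.7940,4.4997) = -60.0011°
θ_1 = β − ψ = 30.0017°
θ_3 = φ − θ_1 − θ_2 = 30.0006° (wrapped to (-180°,180°])

30.002 -120.002 30.001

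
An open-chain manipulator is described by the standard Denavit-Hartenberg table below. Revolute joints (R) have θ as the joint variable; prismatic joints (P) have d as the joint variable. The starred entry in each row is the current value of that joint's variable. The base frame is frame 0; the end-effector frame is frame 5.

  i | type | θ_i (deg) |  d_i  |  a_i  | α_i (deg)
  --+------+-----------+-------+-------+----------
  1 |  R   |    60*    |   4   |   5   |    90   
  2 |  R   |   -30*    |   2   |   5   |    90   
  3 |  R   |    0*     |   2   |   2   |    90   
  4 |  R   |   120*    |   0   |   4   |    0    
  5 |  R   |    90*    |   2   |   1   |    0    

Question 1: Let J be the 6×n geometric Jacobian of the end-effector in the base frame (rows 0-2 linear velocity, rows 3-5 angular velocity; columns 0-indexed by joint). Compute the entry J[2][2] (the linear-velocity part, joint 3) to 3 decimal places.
axis z_2 = (-0.2500,-0.4330,-0.8660); lever o_n−o_2 = (-3.3481,-1.7990,-3.8660)
cross product → J_v[:, 2] = (0.1160,1.9330,-1.0000)
J_ω[:, 2] = z_2
entry J[2][2] = -1.0000

-1.000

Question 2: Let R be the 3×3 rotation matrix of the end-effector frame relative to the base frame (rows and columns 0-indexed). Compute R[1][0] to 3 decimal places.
End-effector x-axis (col 0 of R) = (-0.2500,-0.4330,0.8660)
R[1][0] = -0.4330

-0.433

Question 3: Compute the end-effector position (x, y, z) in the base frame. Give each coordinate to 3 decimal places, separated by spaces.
after link 1: o_1 = (2.5000, 4.3301, 4.0000)
after link 2: o_2 = (6.3971, 7.0801, 1.5000)
after link 3: o_3 = (6.7631, 7.7141, -1.2321)
after link 4: o_4 = (5.0311, 4.7141, -3.2321)
after link 5: o_5 = (3.0490, 5.2811, -2.3660)

3.049 5.281 -2.366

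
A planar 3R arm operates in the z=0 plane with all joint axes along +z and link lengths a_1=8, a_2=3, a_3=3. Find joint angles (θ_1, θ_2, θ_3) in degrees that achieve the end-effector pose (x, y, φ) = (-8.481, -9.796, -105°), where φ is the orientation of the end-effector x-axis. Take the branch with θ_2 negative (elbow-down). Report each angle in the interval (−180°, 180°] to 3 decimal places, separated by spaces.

-126.325 -44.993 66.318

wrist centre = target − a_3·(cos φ, sin φ) = (-7.7045, -6.8982)
cos θ_2 = (106.9455−8²−3²)/(2·8·3) = 0.7072; θ_2 = -44.9927° (elbow-down)
β = atan2(-6.8982,-7.7045) = -138.1605°; ψ = atan2(-2.1210,10.1216) = -11.8355°
θ_1 = β − ψ = -126.3250°
θ_3 = φ − θ_1 − θ_2 = 66.3177° (wrapped to (-180°,180°])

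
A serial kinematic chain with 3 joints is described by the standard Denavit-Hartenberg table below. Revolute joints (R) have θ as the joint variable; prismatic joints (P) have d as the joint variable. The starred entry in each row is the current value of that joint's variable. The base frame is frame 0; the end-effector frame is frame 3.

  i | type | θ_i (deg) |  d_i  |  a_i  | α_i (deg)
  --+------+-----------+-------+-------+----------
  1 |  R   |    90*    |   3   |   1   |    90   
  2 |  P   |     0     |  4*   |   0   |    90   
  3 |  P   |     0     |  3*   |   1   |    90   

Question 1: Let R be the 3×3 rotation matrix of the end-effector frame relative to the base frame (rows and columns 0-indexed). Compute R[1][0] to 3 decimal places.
End-effector x-axis (col 0 of R) = (0.0000,1.0000,0.0000)
R[1][0] = 1.0000

1.000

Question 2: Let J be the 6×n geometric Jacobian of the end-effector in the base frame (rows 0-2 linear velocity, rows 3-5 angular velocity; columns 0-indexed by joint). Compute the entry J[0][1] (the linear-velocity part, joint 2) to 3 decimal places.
1.000

prismatic axis z_1 = (1.0000,-0.0000,0.0000)
J_v[:, 1] = z_1; J_ω[:, 1] = (0,0,0)
entry J[0][1] = 1.0000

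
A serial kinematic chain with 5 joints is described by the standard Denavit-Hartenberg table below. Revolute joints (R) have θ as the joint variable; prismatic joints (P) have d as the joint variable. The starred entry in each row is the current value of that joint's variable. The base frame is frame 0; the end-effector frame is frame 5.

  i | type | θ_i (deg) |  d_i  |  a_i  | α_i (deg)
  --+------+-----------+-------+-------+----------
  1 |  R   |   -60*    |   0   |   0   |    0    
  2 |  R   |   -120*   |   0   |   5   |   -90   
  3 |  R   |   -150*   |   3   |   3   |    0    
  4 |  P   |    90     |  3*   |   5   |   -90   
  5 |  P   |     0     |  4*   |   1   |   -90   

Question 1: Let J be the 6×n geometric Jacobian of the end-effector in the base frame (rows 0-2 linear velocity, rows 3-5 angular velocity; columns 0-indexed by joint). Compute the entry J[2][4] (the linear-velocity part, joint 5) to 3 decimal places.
-0.500

prismatic axis z_4 = (-0.8660,-0.0000,-0.5000)
J_v[:, 4] = z_4; J_ω[:, 4] = (0,0,0)
entry J[2][4] = -0.5000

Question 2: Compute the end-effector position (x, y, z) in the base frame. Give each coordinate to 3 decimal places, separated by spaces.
after link 1: o_1 = (0.0000, 0.0000, 0.0000)
after link 2: o_2 = (-5.0000, -0.0000, 0.0000)
after link 3: o_3 = (-2.4019, -3.0000, 1.5000)
after link 4: o_4 = (-4.9019, -6.0000, 5.8301)
after link 5: o_5 = (-8.8660, -6.0000, 4.6962)

-8.866 -6.000 4.696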